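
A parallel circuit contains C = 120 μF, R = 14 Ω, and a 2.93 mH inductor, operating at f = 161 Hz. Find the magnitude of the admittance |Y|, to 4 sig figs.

227.5 mS

ω = 2πf = 1012 rad/s
X_L = ωL = 2.964 Ω
X_C = 1/(ωC) = 8.238 Ω
Parallel: admittances add. Y = 1/R + 1/(jωL) + jωC
Y = (0.07143 − j0.2160) S
|Y| = 0.2275 S → |Z| = 1/|Y| = 4.396 Ω, ∠Z = −∠Y = 71.70°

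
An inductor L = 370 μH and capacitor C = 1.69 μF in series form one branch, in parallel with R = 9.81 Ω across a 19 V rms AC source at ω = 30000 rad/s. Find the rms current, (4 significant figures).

X_L = ωL = 11.10 Ω
X_C = 1/(ωC) = 19.72 Ω
Branch 1: Z₁ = R = 9.810 Ω
Branch 2 (series LC): Z₂ = j(X_L − X_C) = −j8.624 Ω
Parallel: Z = Z₁Z₂/(Z₁+Z₂), |Z| = 6.477 Ω, ∠Z = -48.68°
I = V/|Z| = 19/6.477 = 2.933 A

2.933 A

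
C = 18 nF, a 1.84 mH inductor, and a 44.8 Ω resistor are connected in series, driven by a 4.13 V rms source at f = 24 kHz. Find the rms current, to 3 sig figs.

40.7 mA

ω = 2πf = 150800 rad/s
X_L = ωL = 277 Ω
X_C = 1/(ωC) = 368 Ω
Net reactance X = X_L − X_C = -90.9 Ω
Z = 44.8 − j90.9 Ω
|Z| = √(44.8² + 90.9²) = 101 Ω
I = V/|Z| = 4.13/101 = 40.7 mA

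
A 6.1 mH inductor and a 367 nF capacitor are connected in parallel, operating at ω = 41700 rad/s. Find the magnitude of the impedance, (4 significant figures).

X_L = ωL = 254.4 Ω
X_C = 1/(ωC) = 65.34 Ω
Parallel: admittances add. Y = 1/(jωL) + jωC
Y = (0 + j0.01137) S
|Y| = 0.01137 S → |Z| = 1/|Y| = 87.93 Ω, ∠Z = −∠Y = -90.00°

87.93 Ω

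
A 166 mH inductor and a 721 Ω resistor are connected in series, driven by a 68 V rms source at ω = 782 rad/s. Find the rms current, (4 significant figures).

X_L = ωL = 129.8 Ω
Z = 721.0 + j129.8 Ω
|Z| = √(721.0² + 129.8²) = 732.6 Ω
I = V/|Z| = 68/732.6 = 92.82 mA

92.82 mA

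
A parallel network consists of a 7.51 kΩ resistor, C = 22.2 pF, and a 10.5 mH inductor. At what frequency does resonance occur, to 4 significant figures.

329.6 kHz

ω₀ = 1/√(LC) = 1/√(0.0105 × 2.22e-11) = 2.071e+06 rad/s
f₀ = ω₀/(2π) = 329.6 kHz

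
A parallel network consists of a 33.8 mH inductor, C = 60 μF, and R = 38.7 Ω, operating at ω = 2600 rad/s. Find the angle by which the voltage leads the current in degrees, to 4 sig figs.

-79.87°

X_L = ωL = 87.88 Ω
X_C = 1/(ωC) = 6.410 Ω
Parallel: admittances add. Y = 1/R + 1/(jωL) + jωC
Y = (0.02584 + j0.1446) S
|Y| = 0.1469 S → |Z| = 1/|Y| = 6.807 Ω, ∠Z = −∠Y = -79.87°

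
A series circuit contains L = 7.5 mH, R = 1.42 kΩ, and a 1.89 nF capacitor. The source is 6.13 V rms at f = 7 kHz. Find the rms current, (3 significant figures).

ω = 2πf = 43980 rad/s
X_L = ωL = 330 Ω
X_C = 1/(ωC) = 12000 Ω
Net reactance X = X_L − X_C = -11700 Ω
Z = 1420 − j11700 Ω
|Z| = √(1420² + 11700²) = 11800 Ω
I = V/|Z| = 6.13/11800 = 520 μA

520 μA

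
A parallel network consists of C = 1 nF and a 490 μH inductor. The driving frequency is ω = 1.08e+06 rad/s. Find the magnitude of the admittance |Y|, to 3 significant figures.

X_L = ωL = 529 Ω
X_C = 1/(ωC) = 926 Ω
Parallel: admittances add. Y = 1/(jωL) + jωC
Y = (0 − j0.000810) S
|Y| = 0.000810 S → |Z| = 1/|Y| = 1240 Ω, ∠Z = −∠Y = 90.0°

810 μS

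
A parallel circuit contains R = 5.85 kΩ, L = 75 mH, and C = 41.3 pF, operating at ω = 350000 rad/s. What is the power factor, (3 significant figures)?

0.991

X_L = ωL = 26200 Ω
X_C = 1/(ωC) = 69200 Ω
Parallel: admittances add. Y = 1/R + 1/(jωL) + jωC
Y = (0.000171 − j2.36e-05) S
|Y| = 0.000173 S → |Z| = 1/|Y| = 5790 Ω, ∠Z = −∠Y = 7.87°
cos φ = cos(7.87°) = 0.991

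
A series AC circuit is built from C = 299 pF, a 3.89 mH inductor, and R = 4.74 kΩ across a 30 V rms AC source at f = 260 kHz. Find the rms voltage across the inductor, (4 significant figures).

29.77 V

ω = 2πf = 1.634e+06 rad/s
X_L = ωL = 6355 Ω
X_C = 1/(ωC) = 2047 Ω
Net reactance X = X_L − X_C = 4308 Ω
Z = 4740 + j4308 Ω
|Z| = √(4740² + 4308²) = 6405 Ω
I = V/|Z| = 4.684 mA
V_L = I·|Z_L| = 0.004684 × 6355 = 29.77 V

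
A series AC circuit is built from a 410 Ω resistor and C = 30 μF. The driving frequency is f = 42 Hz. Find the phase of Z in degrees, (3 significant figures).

-17.1°

ω = 2πf = 263.9 rad/s
X_C = 1/(ωC) = 126 Ω
Z = 410 − j126 Ω
|Z| = √(410² + 126²) = 429 Ω
∠Z = arctan(-126/410) = -17.1°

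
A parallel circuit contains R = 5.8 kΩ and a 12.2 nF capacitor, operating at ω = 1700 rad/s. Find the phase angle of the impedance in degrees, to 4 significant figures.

-6.859°

X_C = 1/(ωC) = 48220 Ω
Parallel: admittances add. Y = 1/R + jωC
Y = (0.0001724 + j2.074e-05) S
|Y| = 0.0001737 S → |Z| = 1/|Y| = 5758 Ω, ∠Z = −∠Y = -6.859°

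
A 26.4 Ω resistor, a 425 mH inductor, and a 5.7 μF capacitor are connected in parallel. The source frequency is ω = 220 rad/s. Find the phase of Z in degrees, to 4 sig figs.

14.00°

X_L = ωL = 93.50 Ω
X_C = 1/(ωC) = 797.4 Ω
Parallel: admittances add. Y = 1/R + 1/(jωL) + jωC
Y = (0.03788 − j0.009441) S
|Y| = 0.03904 S → |Z| = 1/|Y| = 25.62 Ω, ∠Z = −∠Y = 14.00°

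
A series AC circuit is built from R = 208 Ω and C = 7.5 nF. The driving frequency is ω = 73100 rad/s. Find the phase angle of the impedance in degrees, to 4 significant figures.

X_C = 1/(ωC) = 1824 Ω
Z = 208.0 − j1824 Ω
|Z| = √(208.0² + 1824²) = 1836 Ω
∠Z = arctan(-1824/208.0) = -83.49°

-83.49°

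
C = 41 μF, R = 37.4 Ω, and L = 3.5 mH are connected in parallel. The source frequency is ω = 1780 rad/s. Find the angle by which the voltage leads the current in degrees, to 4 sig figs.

X_L = ωL = 6.230 Ω
X_C = 1/(ωC) = 13.70 Ω
Parallel: admittances add. Y = 1/R + 1/(jωL) + jωC
Y = (0.02674 − j0.08753) S
|Y| = 0.09153 S → |Z| = 1/|Y| = 10.93 Ω, ∠Z = −∠Y = 73.01°

73.01°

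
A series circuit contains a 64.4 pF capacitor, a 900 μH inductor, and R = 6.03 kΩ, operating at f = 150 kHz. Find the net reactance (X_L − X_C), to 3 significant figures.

-15600 Ω

ω = 2πf = 942500 rad/s
X_L = ωL = 848 Ω
X_C = 1/(ωC) = 16500 Ω
X = 848 − 16500 = -15600 Ω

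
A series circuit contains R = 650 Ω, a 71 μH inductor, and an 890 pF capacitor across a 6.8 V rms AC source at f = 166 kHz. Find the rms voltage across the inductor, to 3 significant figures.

0.421 V

ω = 2πf = 1.043e+06 rad/s
X_L = ωL = 74.1 Ω
X_C = 1/(ωC) = 1080 Ω
Net reactance X = X_L − X_C = -1000 Ω
Z = 650 − j1000 Ω
|Z| = √(650² + 1000²) = 1200 Ω
I = V/|Z| = 5.69 mA
V_L = I·|Z_L| = 0.00569 × 74.1 = 0.421 V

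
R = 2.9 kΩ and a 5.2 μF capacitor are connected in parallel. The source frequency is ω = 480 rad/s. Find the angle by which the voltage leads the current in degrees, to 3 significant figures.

-82.1°

X_C = 1/(ωC) = 401 Ω
Parallel: admittances add. Y = 1/R + jωC
Y = (0.000345 + j0.00250) S
|Y| = 0.00252 S → |Z| = 1/|Y| = 397 Ω, ∠Z = −∠Y = -82.1°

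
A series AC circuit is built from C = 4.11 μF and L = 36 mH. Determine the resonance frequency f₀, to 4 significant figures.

413.8 Hz

ω₀ = 1/√(LC) = 1/√(0.036 × 4.11e-06) = 2600 rad/s
f₀ = ω₀/(2π) = 413.8 Hz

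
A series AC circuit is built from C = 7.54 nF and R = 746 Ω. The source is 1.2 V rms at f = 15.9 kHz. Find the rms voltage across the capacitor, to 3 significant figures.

1.05 V

ω = 2πf = 99900 rad/s
X_C = 1/(ωC) = 1330 Ω
Z = 746 − j1330 Ω
|Z| = √(746² + 1330²) = 1520 Ω
I = V/|Z| = 788 μA
V_C = I·|Z_C| = 0.000788 × 1330 = 1.05 V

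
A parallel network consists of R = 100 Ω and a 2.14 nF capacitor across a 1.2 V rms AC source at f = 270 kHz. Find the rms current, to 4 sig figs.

12.77 mA

ω = 2πf = 1.696e+06 rad/s
X_C = 1/(ωC) = 275.4 Ω
Parallel: admittances add. Y = 1/R + jωC
Y = (0.01000 + j0.003630) S
|Y| = 0.01064 S → |Z| = 1/|Y| = 94.00 Ω, ∠Z = −∠Y = -19.95°
I = V/|Z| = 1.2/94.00 = 12.77 mA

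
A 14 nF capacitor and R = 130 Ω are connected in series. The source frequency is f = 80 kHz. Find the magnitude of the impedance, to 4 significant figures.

192.6 Ω

ω = 2πf = 502700 rad/s
X_C = 1/(ωC) = 142.1 Ω
Z = 130.0 − j142.1 Ω
|Z| = √(130.0² + 142.1²) = 192.6 Ω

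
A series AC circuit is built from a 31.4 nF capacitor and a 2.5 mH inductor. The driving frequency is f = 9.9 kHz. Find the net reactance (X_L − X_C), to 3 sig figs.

-356 Ω

ω = 2πf = 62200 rad/s
X_L = ωL = 156 Ω
X_C = 1/(ωC) = 512 Ω
X = 156 − 512 = -356 Ω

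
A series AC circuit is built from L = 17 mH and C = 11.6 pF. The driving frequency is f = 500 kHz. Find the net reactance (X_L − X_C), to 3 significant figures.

ω = 2πf = 3.142e+06 rad/s
X_L = ωL = 53400 Ω
X_C = 1/(ωC) = 27400 Ω
X = 53400 − 27400 = 26000 Ω

26000 Ω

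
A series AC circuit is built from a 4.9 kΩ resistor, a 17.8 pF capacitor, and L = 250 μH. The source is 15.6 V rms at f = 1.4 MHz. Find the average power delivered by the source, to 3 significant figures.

28.7 mW

ω = 2πf = 8.796e+06 rad/s
X_L = ωL = 2200 Ω
X_C = 1/(ωC) = 6390 Ω
Net reactance X = X_L − X_C = -4190 Ω
Z = 4900 − j4190 Ω
|Z| = √(4900² + 4190²) = 6450 Ω
∠Z = arctan(-4190/4900) = -40.5°
I = V/|Z| = 2.42 mA
P = VI cos φ = 15.6 × 0.00242 × cos(-40.5°) = 28.7 mW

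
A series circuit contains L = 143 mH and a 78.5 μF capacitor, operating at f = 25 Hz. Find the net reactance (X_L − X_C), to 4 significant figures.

ω = 2πf = 157.1 rad/s
X_L = ωL = 22.46 Ω
X_C = 1/(ωC) = 81.10 Ω
X = 22.46 − 81.10 = -58.64 Ω

-58.64 Ω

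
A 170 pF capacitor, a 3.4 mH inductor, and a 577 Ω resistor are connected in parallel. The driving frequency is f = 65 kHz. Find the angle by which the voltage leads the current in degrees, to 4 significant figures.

ω = 2πf = 408400 rad/s
X_L = ωL = 1389 Ω
X_C = 1/(ωC) = 14400 Ω
Parallel: admittances add. Y = 1/R + 1/(jωL) + jωC
Y = (0.001733 − j0.0006507) S
|Y| = 0.001851 S → |Z| = 1/|Y| = 540.2 Ω, ∠Z = −∠Y = 20.58°

20.58°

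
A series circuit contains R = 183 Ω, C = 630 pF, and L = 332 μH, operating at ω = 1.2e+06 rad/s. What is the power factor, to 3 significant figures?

0.194

X_L = ωL = 398 Ω
X_C = 1/(ωC) = 1320 Ω
Net reactance X = X_L − X_C = -924 Ω
Z = 183 − j924 Ω
|Z| = √(183² + 924²) = 942 Ω
∠Z = arctan(-924/183) = -78.8°
cos φ = cos(-78.8°) = 0.194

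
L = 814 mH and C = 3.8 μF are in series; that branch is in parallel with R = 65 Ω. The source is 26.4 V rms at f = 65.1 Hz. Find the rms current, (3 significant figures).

415 mA

ω = 2πf = 409.0 rad/s
X_L = ωL = 333 Ω
X_C = 1/(ωC) = 643 Ω
Branch 1: Z₁ = R = 65.0 Ω
Branch 2 (series LC): Z₂ = j(X_L − X_C) = −j310 Ω
Parallel: Z = Z₁Z₂/(Z₁+Z₂), |Z| = 63.6 Ω, ∠Z = -11.8°
I = V/|Z| = 26.4/63.6 = 415 mA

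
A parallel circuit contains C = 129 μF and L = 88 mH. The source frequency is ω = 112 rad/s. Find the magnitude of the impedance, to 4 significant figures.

11.49 Ω

X_L = ωL = 9.856 Ω
X_C = 1/(ωC) = 69.21 Ω
Parallel: admittances add. Y = 1/(jωL) + jωC
Y = (0 − j0.08701) S
|Y| = 0.08701 S → |Z| = 1/|Y| = 11.49 Ω, ∠Z = −∠Y = 90.00°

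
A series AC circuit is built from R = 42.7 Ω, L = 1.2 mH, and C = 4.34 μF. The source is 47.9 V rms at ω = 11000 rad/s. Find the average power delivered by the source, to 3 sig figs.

52.0 W

X_L = ωL = 13.2 Ω
X_C = 1/(ωC) = 20.9 Ω
Net reactance X = X_L − X_C = -7.75 Ω
Z = 42.7 − j7.75 Ω
|Z| = √(42.7² + 7.75²) = 43.4 Ω
∠Z = arctan(-7.75/42.7) = -10.3°
I = V/|Z| = 1.10 A
P = VI cos φ = 47.9 × 1.10 × cos(-10.3°) = 52.0 W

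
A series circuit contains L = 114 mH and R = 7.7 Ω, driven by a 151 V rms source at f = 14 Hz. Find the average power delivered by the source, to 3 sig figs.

ω = 2πf = 87.96 rad/s
X_L = ωL = 10.0 Ω
Z = 7.70 + j10.0 Ω
|Z| = √(7.70² + 10.0²) = 12.6 Ω
∠Z = arctan(10.0/7.70) = 52.5°
I = V/|Z| = 11.9 A
P = VI cos φ = 151 × 11.9 × cos(52.5°) = 1.10 kW

1.10 kW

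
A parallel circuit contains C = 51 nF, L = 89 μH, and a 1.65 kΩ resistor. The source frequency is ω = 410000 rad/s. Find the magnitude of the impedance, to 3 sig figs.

X_L = ωL = 36.5 Ω
X_C = 1/(ωC) = 47.8 Ω
Parallel: admittances add. Y = 1/R + 1/(jωL) + jωC
Y = (0.000606 − j0.00649) S
|Y| = 0.00652 S → |Z| = 1/|Y| = 153 Ω, ∠Z = −∠Y = 84.7°

153 Ω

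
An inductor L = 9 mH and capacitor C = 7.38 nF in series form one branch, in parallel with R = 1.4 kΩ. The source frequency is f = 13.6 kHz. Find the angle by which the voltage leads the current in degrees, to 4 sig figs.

ω = 2πf = 85450 rad/s
X_L = ωL = 769.1 Ω
X_C = 1/(ωC) = 1586 Ω
Branch 1: Z₁ = R = 1400 Ω
Branch 2 (series LC): Z₂ = j(X_L − X_C) = −j816.7 Ω
Parallel: Z = Z₁Z₂/(Z₁+Z₂), |Z| = 705.4 Ω, ∠Z = -59.74°

-59.74°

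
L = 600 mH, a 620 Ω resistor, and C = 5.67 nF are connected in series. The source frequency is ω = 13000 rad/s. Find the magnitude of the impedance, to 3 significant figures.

X_L = ωL = 7800 Ω
X_C = 1/(ωC) = 13600 Ω
Net reactance X = X_L − X_C = -5770 Ω
Z = 620 − j5770 Ω
|Z| = √(620² + 5770²) = 5800 Ω

5800 Ω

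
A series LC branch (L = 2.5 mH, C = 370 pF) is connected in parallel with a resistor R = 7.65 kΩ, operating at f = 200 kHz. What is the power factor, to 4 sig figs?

0.1284

ω = 2πf = 1.257e+06 rad/s
X_L = ωL = 3142 Ω
X_C = 1/(ωC) = 2151 Ω
Branch 1: Z₁ = R = 7650 Ω
Branch 2 (series LC): Z₂ = j(X_L − X_C) = j990.9 Ω
Parallel: Z = Z₁Z₂/(Z₁+Z₂), |Z| = 982.6 Ω, ∠Z = 82.62°
cos φ = cos(82.62°) = 0.1284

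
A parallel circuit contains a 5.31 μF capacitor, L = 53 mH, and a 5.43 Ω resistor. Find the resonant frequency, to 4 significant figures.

ω₀ = 1/√(LC) = 1/√(0.053 × 5.31e-06) = 1885 rad/s
f₀ = ω₀/(2π) = 300.0 Hz

300.0 Hz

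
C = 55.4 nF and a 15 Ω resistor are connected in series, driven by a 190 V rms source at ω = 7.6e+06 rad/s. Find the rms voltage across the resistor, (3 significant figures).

X_C = 1/(ωC) = 2.38 Ω
Z = 15.0 − j2.38 Ω
|Z| = √(15.0² + 2.38²) = 15.2 Ω
I = V/|Z| = 12.5 A
V_R = I·|Z_R| = 12.5 × 15.0 = 188 V

188 V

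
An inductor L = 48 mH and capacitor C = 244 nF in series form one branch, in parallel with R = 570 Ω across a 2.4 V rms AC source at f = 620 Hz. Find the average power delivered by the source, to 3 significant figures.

ω = 2πf = 3896 rad/s
X_L = ωL = 187 Ω
X_C = 1/(ωC) = 1050 Ω
Branch 1: Z₁ = R = 570 Ω
Branch 2 (series LC): Z₂ = j(X_L − X_C) = −j865 Ω
Parallel: Z = Z₁Z₂/(Z₁+Z₂), |Z| = 476 Ω, ∠Z = -33.4°
I = V/|Z| = 5.04 mA
P = VI cos φ = 2.4 × 0.00504 × cos(-33.4°) = 10.1 mW

10.1 mW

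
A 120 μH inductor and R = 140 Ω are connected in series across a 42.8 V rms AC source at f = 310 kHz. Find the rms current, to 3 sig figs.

157 mA

ω = 2πf = 1.948e+06 rad/s
X_L = ωL = 234 Ω
Z = 140 + j234 Ω
|Z| = √(140² + 234²) = 272 Ω
I = V/|Z| = 42.8/272 = 157 mA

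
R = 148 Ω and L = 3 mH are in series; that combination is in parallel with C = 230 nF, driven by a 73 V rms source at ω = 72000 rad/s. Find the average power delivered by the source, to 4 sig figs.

11.50 W

X_L = ωL = 216.0 Ω
X_C = 1/(ωC) = 60.39 Ω
Branch 1 (R+jX_L): Z₁ = 148.0 + j216.0 Ω, |Z₁| = 261.8 Ω
Branch 2 (−jX_C): Z₂ = −j60.39 Ω
Parallel: Z = Z₁Z₂/(Z₁+Z₂), |Z| = 73.63 Ω, ∠Z = -80.85°
I = V/|Z| = 991.5 mA
P = VI cos φ = 73 × 0.9915 × cos(-80.85°) = 11.50 W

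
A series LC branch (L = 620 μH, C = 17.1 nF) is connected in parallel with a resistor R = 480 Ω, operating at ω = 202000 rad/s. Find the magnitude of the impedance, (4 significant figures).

X_L = ωL = 125.2 Ω
X_C = 1/(ωC) = 289.5 Ω
Branch 1: Z₁ = R = 480.0 Ω
Branch 2 (series LC): Z₂ = j(X_L − X_C) = −j164.3 Ω
Parallel: Z = Z₁Z₂/(Z₁+Z₂), |Z| = 155.4 Ω, ∠Z = -71.11°

155.4 Ω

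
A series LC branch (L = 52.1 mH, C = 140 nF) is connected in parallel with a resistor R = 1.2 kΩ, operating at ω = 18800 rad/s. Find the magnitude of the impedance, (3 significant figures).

536 Ω

X_L = ωL = 979 Ω
X_C = 1/(ωC) = 380 Ω
Branch 1: Z₁ = R = 1200 Ω
Branch 2 (series LC): Z₂ = j(X_L − X_C) = j600 Ω
Parallel: Z = Z₁Z₂/(Z₁+Z₂), |Z| = 536 Ω, ∠Z = 63.5°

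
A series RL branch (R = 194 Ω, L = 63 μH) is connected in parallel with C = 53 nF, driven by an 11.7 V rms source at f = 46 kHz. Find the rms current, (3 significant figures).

ω = 2πf = 289000 rad/s
X_L = ωL = 18.2 Ω
X_C = 1/(ωC) = 65.3 Ω
Branch 1 (R+jX_L): Z₁ = 194 + j18.2 Ω, |Z₁| = 195 Ω
Branch 2 (−jX_C): Z₂ = −j65.3 Ω
Parallel: Z = Z₁Z₂/(Z₁+Z₂), |Z| = 63.7 Ω, ∠Z = -71.0°
I = V/|Z| = 11.7/63.7 = 184 mA

184 mA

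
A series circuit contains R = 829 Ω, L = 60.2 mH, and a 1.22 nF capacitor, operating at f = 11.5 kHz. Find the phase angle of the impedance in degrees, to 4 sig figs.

-83.24°

ω = 2πf = 72260 rad/s
X_L = ωL = 4350 Ω
X_C = 1/(ωC) = 11340 Ω
Net reactance X = X_L − X_C = -6994 Ω
Z = 829.0 − j6994 Ω
|Z| = √(829.0² + 6994²) = 7043 Ω
∠Z = arctan(-6994/829.0) = -83.24°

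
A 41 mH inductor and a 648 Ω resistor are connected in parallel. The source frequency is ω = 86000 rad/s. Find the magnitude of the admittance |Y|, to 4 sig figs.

X_L = ωL = 3526 Ω
Parallel: admittances add. Y = 1/R + 1/(jωL)
Y = (0.001543 − j0.0002836) S
|Y| = 0.001569 S → |Z| = 1/|Y| = 637.3 Ω, ∠Z = −∠Y = 10.41°

1.569 mS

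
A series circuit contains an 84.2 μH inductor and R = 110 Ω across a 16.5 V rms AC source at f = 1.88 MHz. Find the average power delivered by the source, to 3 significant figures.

29.9 mW

ω = 2πf = 1.181e+07 rad/s
X_L = ωL = 995 Ω
Z = 110 + j995 Ω
|Z| = √(110² + 995²) = 1000 Ω
∠Z = arctan(995/110) = 83.7°
I = V/|Z| = 16.5 mA
P = VI cos φ = 16.5 × 0.0165 × cos(83.7°) = 29.9 mW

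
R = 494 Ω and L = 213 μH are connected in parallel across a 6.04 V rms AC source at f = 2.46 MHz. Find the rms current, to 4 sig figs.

12.36 mA

ω = 2πf = 1.546e+07 rad/s
X_L = ωL = 3292 Ω
Parallel: admittances add. Y = 1/R + 1/(jωL)
Y = (0.002024 − j0.0003037) S
|Y| = 0.002047 S → |Z| = 1/|Y| = 488.5 Ω, ∠Z = −∠Y = 8.533°
I = V/|Z| = 6.04/488.5 = 12.36 mA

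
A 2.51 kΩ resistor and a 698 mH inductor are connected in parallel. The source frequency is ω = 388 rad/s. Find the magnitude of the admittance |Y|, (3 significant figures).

X_L = ωL = 271 Ω
Parallel: admittances add. Y = 1/R + 1/(jωL)
Y = (0.000398 − j0.00369) S
|Y| = 0.00371 S → |Z| = 1/|Y| = 269 Ω, ∠Z = −∠Y = 83.8°

3.71 mS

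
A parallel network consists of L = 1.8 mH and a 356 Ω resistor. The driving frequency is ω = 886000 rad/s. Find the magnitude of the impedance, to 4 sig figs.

X_L = ωL = 1595 Ω
Parallel: admittances add. Y = 1/R + 1/(jωL)
Y = (0.002809 − j0.0006270) S
|Y| = 0.002878 S → |Z| = 1/|Y| = 347.4 Ω, ∠Z = −∠Y = 12.58°

347.4 Ω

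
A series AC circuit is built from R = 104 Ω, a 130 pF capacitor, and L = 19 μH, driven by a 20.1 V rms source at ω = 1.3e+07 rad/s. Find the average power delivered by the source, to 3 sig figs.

324 mW

X_L = ωL = 247 Ω
X_C = 1/(ωC) = 592 Ω
Net reactance X = X_L − X_C = -345 Ω
Z = 104 − j345 Ω
|Z| = √(104² + 345²) = 360 Ω
∠Z = arctan(-345/104) = -73.2°
I = V/|Z| = 55.8 mA
P = VI cos φ = 20.1 × 0.0558 × cos(-73.2°) = 324 mW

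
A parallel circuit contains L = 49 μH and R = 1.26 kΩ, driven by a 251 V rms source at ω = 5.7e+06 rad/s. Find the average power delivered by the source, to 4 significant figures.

X_L = ωL = 279.3 Ω
Parallel: admittances add. Y = 1/R + 1/(jωL)
Y = (0.0007937 − j0.003580) S
|Y| = 0.003667 S → |Z| = 1/|Y| = 272.7 Ω, ∠Z = −∠Y = 77.50°
I = V/|Z| = 920.5 mA
P = VI cos φ = 251 × 0.9205 × cos(77.50°) = 50.00 W

50.00 W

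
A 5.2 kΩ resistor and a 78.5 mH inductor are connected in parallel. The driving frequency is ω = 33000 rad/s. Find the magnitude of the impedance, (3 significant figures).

2320 Ω

X_L = ωL = 2590 Ω
Parallel: admittances add. Y = 1/R + 1/(jωL)
Y = (0.000192 − j0.000386) S
|Y| = 0.000431 S → |Z| = 1/|Y| = 2320 Ω, ∠Z = −∠Y = 63.5°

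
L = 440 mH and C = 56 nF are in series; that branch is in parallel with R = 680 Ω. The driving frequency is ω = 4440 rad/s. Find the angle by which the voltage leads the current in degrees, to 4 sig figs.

X_L = ωL = 1954 Ω
X_C = 1/(ωC) = 4022 Ω
Branch 1: Z₁ = R = 680.0 Ω
Branch 2 (series LC): Z₂ = j(X_L − X_C) = −j2068 Ω
Parallel: Z = Z₁Z₂/(Z₁+Z₂), |Z| = 646.0 Ω, ∠Z = -18.20°

-18.20°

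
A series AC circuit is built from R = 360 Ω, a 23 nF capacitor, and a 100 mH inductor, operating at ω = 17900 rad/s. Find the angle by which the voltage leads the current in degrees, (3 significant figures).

-60.6°

X_L = ωL = 1790 Ω
X_C = 1/(ωC) = 2430 Ω
Net reactance X = X_L − X_C = -639 Ω
Z = 360 − j639 Ω
|Z| = √(360² + 639²) = 733 Ω
∠Z = arctan(-639/360) = -60.6°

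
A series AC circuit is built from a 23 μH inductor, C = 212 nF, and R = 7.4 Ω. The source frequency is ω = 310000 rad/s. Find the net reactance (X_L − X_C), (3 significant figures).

-8.09 Ω

X_L = ωL = 7.13 Ω
X_C = 1/(ωC) = 15.2 Ω
X = 7.13 − 15.2 = -8.09 Ω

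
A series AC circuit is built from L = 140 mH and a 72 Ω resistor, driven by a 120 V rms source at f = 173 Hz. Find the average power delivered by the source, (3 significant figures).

ω = 2πf = 1087 rad/s
X_L = ωL = 152 Ω
Z = 72.0 + j152 Ω
|Z| = √(72.0² + 152²) = 168 Ω
∠Z = arctan(152/72.0) = 64.7°
I = V/|Z| = 713 mA
P = VI cos φ = 120 × 0.713 × cos(64.7°) = 36.6 W

36.6 W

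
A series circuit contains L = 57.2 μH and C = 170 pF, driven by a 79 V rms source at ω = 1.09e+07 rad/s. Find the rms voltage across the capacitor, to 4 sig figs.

X_L = ωL = 623.5 Ω
X_C = 1/(ωC) = 539.7 Ω
Net reactance X = X_L − X_C = 83.81 Ω
Z = j83.81 Ω
|Z| = √(0² + 83.81²) = 83.81 Ω
I = V/|Z| = 942.6 mA
V_C = I·|Z_C| = 0.9426 × 539.7 = 508.7 V

508.7 V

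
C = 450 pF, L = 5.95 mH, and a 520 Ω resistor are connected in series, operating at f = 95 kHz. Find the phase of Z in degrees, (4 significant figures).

-18.24°

ω = 2πf = 596900 rad/s
X_L = ωL = 3552 Ω
X_C = 1/(ωC) = 3723 Ω
Net reactance X = X_L − X_C = -171.4 Ω
Z = 520.0 − j171.4 Ω
|Z| = √(520.0² + 171.4²) = 547.5 Ω
∠Z = arctan(-171.4/520.0) = -18.24°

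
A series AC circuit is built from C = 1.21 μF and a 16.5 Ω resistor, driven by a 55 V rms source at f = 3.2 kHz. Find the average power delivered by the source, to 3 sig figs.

25.4 W

ω = 2πf = 20110 rad/s
X_C = 1/(ωC) = 41.1 Ω
Z = 16.5 − j41.1 Ω
|Z| = √(16.5² + 41.1²) = 44.3 Ω
∠Z = arctan(-41.1/16.5) = -68.1°
I = V/|Z| = 1.24 A
P = VI cos φ = 55 × 1.24 × cos(-68.1°) = 25.4 W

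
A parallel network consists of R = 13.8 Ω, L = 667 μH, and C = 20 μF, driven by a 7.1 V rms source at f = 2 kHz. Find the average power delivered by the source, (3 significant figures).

ω = 2πf = 12570 rad/s
X_L = ωL = 8.38 Ω
X_C = 1/(ωC) = 3.98 Ω
Parallel: admittances add. Y = 1/R + 1/(jωL) + jωC
Y = (0.0725 + j0.132) S
|Y| = 0.151 S → |Z| = 1/|Y| = 6.64 Ω, ∠Z = −∠Y = -61.2°
I = V/|Z| = 1.07 A
P = VI cos φ = 7.1 × 1.07 × cos(-61.2°) = 3.65 W

3.65 W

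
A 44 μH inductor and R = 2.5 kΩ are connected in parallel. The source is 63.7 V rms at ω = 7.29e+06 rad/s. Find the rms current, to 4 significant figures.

200.2 mA

X_L = ωL = 320.8 Ω
Parallel: admittances add. Y = 1/R + 1/(jωL)
Y = (0.0004000 − j0.003118) S
|Y| = 0.003143 S → |Z| = 1/|Y| = 318.2 Ω, ∠Z = −∠Y = 82.69°
I = V/|Z| = 63.7/318.2 = 200.2 mA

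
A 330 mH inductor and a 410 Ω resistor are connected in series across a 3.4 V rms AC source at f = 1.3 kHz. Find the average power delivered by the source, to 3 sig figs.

638 μW

ω = 2πf = 8168 rad/s
X_L = ωL = 2700 Ω
Z = 410 + j2700 Ω
|Z| = √(410² + 2700²) = 2730 Ω
∠Z = arctan(2700/410) = 81.4°
I = V/|Z| = 1.25 mA
P = VI cos φ = 3.4 × 0.00125 × cos(81.4°) = 638 μW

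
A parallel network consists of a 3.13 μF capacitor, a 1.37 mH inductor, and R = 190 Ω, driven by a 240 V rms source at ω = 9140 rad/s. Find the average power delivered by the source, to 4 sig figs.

X_L = ωL = 12.52 Ω
X_C = 1/(ωC) = 34.96 Ω
Parallel: admittances add. Y = 1/R + 1/(jωL) + jωC
Y = (0.005263 − j0.05125) S
|Y| = 0.05152 S → |Z| = 1/|Y| = 19.41 Ω, ∠Z = −∠Y = 84.14°
I = V/|Z| = 12.37 A
P = VI cos φ = 240 × 12.37 × cos(84.14°) = 303.2 W

303.2 W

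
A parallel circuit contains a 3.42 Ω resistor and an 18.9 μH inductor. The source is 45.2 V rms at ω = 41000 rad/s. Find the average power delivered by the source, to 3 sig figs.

X_L = ωL = 0.775 Ω
Parallel: admittances add. Y = 1/R + 1/(jωL)
Y = (0.292 − j1.29) S
|Y| = 1.32 S → |Z| = 1/|Y| = 0.756 Ω, ∠Z = −∠Y = 77.2°
I = V/|Z| = 59.8 A
P = VI cos φ = 45.2 × 59.8 × cos(77.2°) = 597 W

597 W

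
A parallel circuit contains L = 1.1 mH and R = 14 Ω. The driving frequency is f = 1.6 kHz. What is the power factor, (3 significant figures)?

0.620

ω = 2πf = 10050 rad/s
X_L = ωL = 11.1 Ω
Parallel: admittances add. Y = 1/R + 1/(jωL)
Y = (0.0714 − j0.0904) S
|Y| = 0.115 S → |Z| = 1/|Y| = 8.68 Ω, ∠Z = −∠Y = 51.7°
cos φ = cos(51.7°) = 0.620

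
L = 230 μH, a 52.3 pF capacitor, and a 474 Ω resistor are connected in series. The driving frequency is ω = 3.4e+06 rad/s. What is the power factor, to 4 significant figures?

X_L = ωL = 782.0 Ω
X_C = 1/(ωC) = 5624 Ω
Net reactance X = X_L − X_C = -4842 Ω
Z = 474.0 − j4842 Ω
|Z| = √(474.0² + 4842²) = 4865 Ω
∠Z = arctan(-4842/474.0) = -84.41°
cos φ = cos(-84.41°) = 0.09743

0.09743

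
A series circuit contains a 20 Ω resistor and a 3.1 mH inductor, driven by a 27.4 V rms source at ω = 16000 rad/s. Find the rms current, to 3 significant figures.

X_L = ωL = 49.6 Ω
Z = 20.0 + j49.6 Ω
|Z| = √(20.0² + 49.6²) = 53.5 Ω
I = V/|Z| = 27.4/53.5 = 512 mA

512 mA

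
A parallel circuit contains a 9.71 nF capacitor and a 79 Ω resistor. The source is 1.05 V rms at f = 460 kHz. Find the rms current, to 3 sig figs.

32.3 mA

ω = 2πf = 2.89e+06 rad/s
X_C = 1/(ωC) = 35.6 Ω
Parallel: admittances add. Y = 1/R + jωC
Y = (0.0127 + j0.0281) S
|Y| = 0.0308 S → |Z| = 1/|Y| = 32.5 Ω, ∠Z = −∠Y = -65.7°
I = V/|Z| = 1.05/32.5 = 32.3 mA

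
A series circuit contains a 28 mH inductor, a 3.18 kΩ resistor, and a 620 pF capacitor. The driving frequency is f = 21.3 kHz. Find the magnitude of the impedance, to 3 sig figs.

8890 Ω

ω = 2πf = 133800 rad/s
X_L = ωL = 3750 Ω
X_C = 1/(ωC) = 12100 Ω
Net reactance X = X_L − X_C = -8300 Ω
Z = 3180 − j8300 Ω
|Z| = √(3180² + 8300²) = 8890 Ω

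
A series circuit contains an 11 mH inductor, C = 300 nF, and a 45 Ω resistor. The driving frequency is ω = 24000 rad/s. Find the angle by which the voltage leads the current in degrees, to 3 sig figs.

X_L = ωL = 264 Ω
X_C = 1/(ωC) = 139 Ω
Net reactance X = X_L − X_C = 125 Ω
Z = 45.0 + j125 Ω
|Z| = √(45.0² + 125²) = 133 Ω
∠Z = arctan(125/45.0) = 70.2°

70.2°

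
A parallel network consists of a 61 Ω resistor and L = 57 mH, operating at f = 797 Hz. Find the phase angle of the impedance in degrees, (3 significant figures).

12.1°

ω = 2πf = 5008 rad/s
X_L = ωL = 285 Ω
Parallel: admittances add. Y = 1/R + 1/(jωL)
Y = (0.0164 − j0.00350) S
|Y| = 0.0168 S → |Z| = 1/|Y| = 59.7 Ω, ∠Z = −∠Y = 12.1°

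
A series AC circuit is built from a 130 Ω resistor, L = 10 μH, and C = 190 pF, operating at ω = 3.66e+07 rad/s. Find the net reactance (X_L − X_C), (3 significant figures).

X_L = ωL = 366 Ω
X_C = 1/(ωC) = 144 Ω
X = 366 − 144 = 222 Ω

222 Ω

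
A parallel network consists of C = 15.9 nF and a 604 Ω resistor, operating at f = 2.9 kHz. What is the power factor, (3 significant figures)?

ω = 2πf = 18220 rad/s
X_C = 1/(ωC) = 3450 Ω
Parallel: admittances add. Y = 1/R + jωC
Y = (0.00166 + j0.000290) S
|Y| = 0.00168 S → |Z| = 1/|Y| = 595 Ω, ∠Z = −∠Y = -9.93°
cos φ = cos(-9.93°) = 0.985

0.985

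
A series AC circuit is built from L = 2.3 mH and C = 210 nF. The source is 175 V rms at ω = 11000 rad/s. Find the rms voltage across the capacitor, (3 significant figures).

186 V

X_L = ωL = 25.3 Ω
X_C = 1/(ωC) = 433 Ω
Net reactance X = X_L − X_C = -408 Ω
Z = − j408 Ω
|Z| = √(0² + 408²) = 408 Ω
I = V/|Z| = 429 mA
V_C = I·|Z_C| = 0.429 × 433 = 186 V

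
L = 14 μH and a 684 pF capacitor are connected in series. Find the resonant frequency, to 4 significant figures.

1.626 MHz

ω₀ = 1/√(LC) = 1/√(1.4e-05 × 6.84e-10) = 1.022e+07 rad/s
f₀ = ω₀/(2π) = 1.626 MHz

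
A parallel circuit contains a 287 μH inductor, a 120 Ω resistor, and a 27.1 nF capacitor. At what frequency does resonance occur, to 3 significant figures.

57.1 kHz

ω₀ = 1/√(LC) = 1/√(0.000287 × 2.71e-08) = 358600 rad/s
f₀ = ω₀/(2π) = 57.1 kHz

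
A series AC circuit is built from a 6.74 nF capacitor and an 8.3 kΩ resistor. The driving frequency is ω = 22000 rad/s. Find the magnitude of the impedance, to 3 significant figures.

10700 Ω

X_C = 1/(ωC) = 6740 Ω
Z = 8300 − j6740 Ω
|Z| = √(8300² + 6740²) = 10700 Ω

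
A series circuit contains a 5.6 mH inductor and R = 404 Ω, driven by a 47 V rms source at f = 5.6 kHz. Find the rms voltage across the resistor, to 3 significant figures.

42.2 V

ω = 2πf = 35190 rad/s
X_L = ωL = 197 Ω
Z = 404 + j197 Ω
|Z| = √(404² + 197²) = 449 Ω
I = V/|Z| = 105 mA
V_R = I·|Z_R| = 0.105 × 404 = 42.2 V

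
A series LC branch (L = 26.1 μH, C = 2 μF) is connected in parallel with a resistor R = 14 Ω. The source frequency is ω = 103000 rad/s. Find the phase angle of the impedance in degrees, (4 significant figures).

-81.20°

X_L = ωL = 2.688 Ω
X_C = 1/(ωC) = 4.854 Ω
Branch 1: Z₁ = R = 14.00 Ω
Branch 2 (series LC): Z₂ = j(X_L − X_C) = −j2.166 Ω
Parallel: Z = Z₁Z₂/(Z₁+Z₂), |Z| = 2.141 Ω, ∠Z = -81.20°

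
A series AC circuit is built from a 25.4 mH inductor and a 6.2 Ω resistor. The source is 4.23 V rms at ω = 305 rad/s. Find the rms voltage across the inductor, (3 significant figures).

3.30 V

X_L = ωL = 7.75 Ω
Z = 6.20 + j7.75 Ω
|Z| = √(6.20² + 7.75²) = 9.92 Ω
I = V/|Z| = 426 mA
V_L = I·|Z_L| = 0.426 × 7.75 = 3.30 V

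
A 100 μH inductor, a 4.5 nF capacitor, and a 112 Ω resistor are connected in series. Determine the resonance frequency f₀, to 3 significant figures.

ω₀ = 1/√(LC) = 1/√(0.0001 × 4.5e-09) = 1.491e+06 rad/s
f₀ = ω₀/(2π) = 237 kHz

237 kHz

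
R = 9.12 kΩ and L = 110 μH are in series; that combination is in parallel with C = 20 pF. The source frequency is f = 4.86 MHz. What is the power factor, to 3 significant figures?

ω = 2πf = 3.054e+07 rad/s
X_L = ωL = 3360 Ω
X_C = 1/(ωC) = 1640 Ω
Branch 1 (R+jX_L): Z₁ = 9120 + j3360 Ω, |Z₁| = 9720 Ω
Branch 2 (−jX_C): Z₂ = −j1640 Ω
Parallel: Z = Z₁Z₂/(Z₁+Z₂), |Z| = 1710 Ω, ∠Z = -80.5°
cos φ = cos(-80.5°) = 0.166

0.166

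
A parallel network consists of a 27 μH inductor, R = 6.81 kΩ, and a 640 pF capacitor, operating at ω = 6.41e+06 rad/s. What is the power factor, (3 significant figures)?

X_L = ωL = 173 Ω
X_C = 1/(ωC) = 244 Ω
Parallel: admittances add. Y = 1/R + 1/(jωL) + jωC
Y = (0.000147 − j0.00168) S
|Y| = 0.00168 S → |Z| = 1/|Y| = 595 Ω, ∠Z = −∠Y = 85.0°
cos φ = cos(85.0°) = 0.0873

0.0873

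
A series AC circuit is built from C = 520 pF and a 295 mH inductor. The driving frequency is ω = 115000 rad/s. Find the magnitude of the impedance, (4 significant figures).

X_L = ωL = 33920 Ω
X_C = 1/(ωC) = 16720 Ω
Net reactance X = X_L − X_C = 17200 Ω
Z = j17200 Ω
|Z| = √(0² + 17200²) = 17200 Ω

17200 Ω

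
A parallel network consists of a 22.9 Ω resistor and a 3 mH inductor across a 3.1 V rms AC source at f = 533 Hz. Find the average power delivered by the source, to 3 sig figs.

ω = 2πf = 3349 rad/s
X_L = ωL = 10.0 Ω
Parallel: admittances add. Y = 1/R + 1/(jωL)
Y = (0.0437 − j0.0995) S
|Y| = 0.109 S → |Z| = 1/|Y| = 9.20 Ω, ∠Z = −∠Y = 66.3°
I = V/|Z| = 337 mA
P = VI cos φ = 3.1 × 0.337 × cos(66.3°) = 420 mW

420 mW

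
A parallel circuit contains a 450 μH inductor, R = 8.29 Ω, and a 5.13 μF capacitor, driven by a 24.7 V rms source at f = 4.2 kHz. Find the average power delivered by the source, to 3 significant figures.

ω = 2πf = 26390 rad/s
X_L = ωL = 11.9 Ω
X_C = 1/(ωC) = 7.39 Ω
Parallel: admittances add. Y = 1/R + 1/(jωL) + jωC
Y = (0.121 + j0.0512) S
|Y| = 0.131 S → |Z| = 1/|Y| = 7.63 Ω, ∠Z = −∠Y = -23.0°
I = V/|Z| = 3.24 A
P = VI cos φ = 24.7 × 3.24 × cos(-23.0°) = 73.6 W

73.6 W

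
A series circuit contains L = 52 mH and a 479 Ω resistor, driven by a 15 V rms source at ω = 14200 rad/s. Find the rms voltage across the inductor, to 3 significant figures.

12.6 V

X_L = ωL = 738 Ω
Z = 479 + j738 Ω
|Z| = √(479² + 738²) = 880 Ω
I = V/|Z| = 17.0 mA
V_L = I·|Z_L| = 0.0170 × 738 = 12.6 V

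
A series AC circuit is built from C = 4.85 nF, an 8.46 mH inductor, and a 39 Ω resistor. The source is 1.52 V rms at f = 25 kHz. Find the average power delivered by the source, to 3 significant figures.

50.5 mW

ω = 2πf = 157100 rad/s
X_L = ωL = 1330 Ω
X_C = 1/(ωC) = 1310 Ω
Net reactance X = X_L − X_C = 16.3 Ω
Z = 39.0 + j16.3 Ω
|Z| = √(39.0² + 16.3²) = 42.3 Ω
∠Z = arctan(16.3/39.0) = 22.7°
I = V/|Z| = 36.0 mA
P = VI cos φ = 1.52 × 0.0360 × cos(22.7°) = 50.5 mW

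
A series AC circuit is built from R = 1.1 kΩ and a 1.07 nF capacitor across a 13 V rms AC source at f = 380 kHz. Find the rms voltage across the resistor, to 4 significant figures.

ω = 2πf = 2.388e+06 rad/s
X_C = 1/(ωC) = 391.4 Ω
Z = 1100 − j391.4 Ω
|Z| = √(1100² + 391.4²) = 1168 Ω
I = V/|Z| = 11.13 mA
V_R = I·|Z_R| = 0.01113 × 1100 = 12.25 V

12.25 V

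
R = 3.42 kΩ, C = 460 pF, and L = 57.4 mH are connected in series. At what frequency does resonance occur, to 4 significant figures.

30.97 kHz

ω₀ = 1/√(LC) = 1/√(0.0574 × 4.6e-10) = 194600 rad/s
f₀ = ω₀/(2π) = 30.97 kHz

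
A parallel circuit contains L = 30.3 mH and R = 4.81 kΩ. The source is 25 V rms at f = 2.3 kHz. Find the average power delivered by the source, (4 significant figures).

129.9 mW

ω = 2πf = 14450 rad/s
X_L = ωL = 437.9 Ω
Parallel: admittances add. Y = 1/R + 1/(jωL)
Y = (0.0002079 − j0.002284) S
|Y| = 0.002293 S → |Z| = 1/|Y| = 436.1 Ω, ∠Z = −∠Y = 84.80°
I = V/|Z| = 57.33 mA
P = VI cos φ = 25 × 0.05733 × cos(84.80°) = 129.9 mW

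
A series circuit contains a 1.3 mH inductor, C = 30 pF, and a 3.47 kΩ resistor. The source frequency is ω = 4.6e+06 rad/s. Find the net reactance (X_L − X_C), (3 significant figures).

X_L = ωL = 5980 Ω
X_C = 1/(ωC) = 7250 Ω
X = 5980 − 7250 = -1270 Ω

-1270 Ω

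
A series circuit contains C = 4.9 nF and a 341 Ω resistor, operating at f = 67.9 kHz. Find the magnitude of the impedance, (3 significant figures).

ω = 2πf = 426600 rad/s
X_C = 1/(ωC) = 478 Ω
Z = 341 − j478 Ω
|Z| = √(341² + 478²) = 587 Ω

587 Ω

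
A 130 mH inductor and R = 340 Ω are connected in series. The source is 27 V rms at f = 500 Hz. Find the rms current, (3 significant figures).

ω = 2πf = 3142 rad/s
X_L = ωL = 408 Ω
Z = 340 + j408 Ω
|Z| = √(340² + 408²) = 531 Ω
I = V/|Z| = 27/531 = 50.8 mA

50.8 mA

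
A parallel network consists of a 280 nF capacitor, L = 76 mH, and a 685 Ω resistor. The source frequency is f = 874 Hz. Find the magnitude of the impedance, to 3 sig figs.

590 Ω

ω = 2πf = 5492 rad/s
X_L = ωL = 417 Ω
X_C = 1/(ωC) = 650 Ω
Parallel: admittances add. Y = 1/R + 1/(jωL) + jωC
Y = (0.00146 − j0.000858) S
|Y| = 0.00169 S → |Z| = 1/|Y| = 590 Ω, ∠Z = −∠Y = 30.5°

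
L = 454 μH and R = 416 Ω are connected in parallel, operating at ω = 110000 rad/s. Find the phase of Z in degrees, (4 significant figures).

83.15°

X_L = ωL = 49.94 Ω
Parallel: admittances add. Y = 1/R + 1/(jωL)
Y = (0.002404 − j0.02002) S
|Y| = 0.02017 S → |Z| = 1/|Y| = 49.58 Ω, ∠Z = −∠Y = 83.15°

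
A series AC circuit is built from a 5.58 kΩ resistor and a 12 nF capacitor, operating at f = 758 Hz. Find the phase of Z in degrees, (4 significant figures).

ω = 2πf = 4763 rad/s
X_C = 1/(ωC) = 17500 Ω
Z = 5580 − j17500 Ω
|Z| = √(5580² + 17500²) = 18370 Ω
∠Z = arctan(-17500/5580) = -72.31°

-72.31°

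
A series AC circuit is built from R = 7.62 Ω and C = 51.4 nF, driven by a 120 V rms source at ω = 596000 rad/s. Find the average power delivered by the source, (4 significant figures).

97.65 W

X_C = 1/(ωC) = 32.64 Ω
Z = 7.620 − j32.64 Ω
|Z| = √(7.620² + 32.64²) = 33.52 Ω
∠Z = arctan(-32.64/7.620) = -76.86°
I = V/|Z| = 3.580 A
P = VI cos φ = 120 × 3.580 × cos(-76.86°) = 97.65 W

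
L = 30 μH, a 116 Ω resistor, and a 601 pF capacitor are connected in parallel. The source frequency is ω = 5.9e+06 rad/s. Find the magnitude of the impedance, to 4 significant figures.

112.7 Ω

X_L = ωL = 177.0 Ω
X_C = 1/(ωC) = 282.0 Ω
Parallel: admittances add. Y = 1/R + 1/(jωL) + jωC
Y = (0.008621 − j0.002104) S
|Y| = 0.008874 S → |Z| = 1/|Y| = 112.7 Ω, ∠Z = −∠Y = 13.71°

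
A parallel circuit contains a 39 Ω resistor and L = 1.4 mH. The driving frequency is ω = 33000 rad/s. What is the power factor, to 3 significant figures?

0.764

X_L = ωL = 46.2 Ω
Parallel: admittances add. Y = 1/R + 1/(jωL)
Y = (0.0256 − j0.0216) S
|Y| = 0.0336 S → |Z| = 1/|Y| = 29.8 Ω, ∠Z = −∠Y = 40.2°
cos φ = cos(40.2°) = 0.764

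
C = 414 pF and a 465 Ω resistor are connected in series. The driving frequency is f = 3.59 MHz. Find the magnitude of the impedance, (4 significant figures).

477.2 Ω

ω = 2πf = 2.256e+07 rad/s
X_C = 1/(ωC) = 107.1 Ω
Z = 465.0 − j107.1 Ω
|Z| = √(465.0² + 107.1²) = 477.2 Ω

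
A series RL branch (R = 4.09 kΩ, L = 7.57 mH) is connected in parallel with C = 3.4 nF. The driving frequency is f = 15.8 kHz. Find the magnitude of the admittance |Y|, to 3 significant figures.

377 μS

ω = 2πf = 99270 rad/s
X_L = ωL = 752 Ω
X_C = 1/(ωC) = 2960 Ω
Branch 1 (R+jX_L): Z₁ = 4090 + j752 Ω, |Z₁| = 4160 Ω
Branch 2 (−jX_C): Z₂ = −j2960 Ω
Parallel: Z = Z₁Z₂/(Z₁+Z₂), |Z| = 2650 Ω, ∠Z = -51.2°
|Y| = 1/|Z| = 377 μS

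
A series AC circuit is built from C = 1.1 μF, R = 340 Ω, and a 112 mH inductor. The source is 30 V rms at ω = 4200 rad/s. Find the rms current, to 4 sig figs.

70.69 mA

X_L = ωL = 470.4 Ω
X_C = 1/(ωC) = 216.5 Ω
Net reactance X = X_L − X_C = 253.9 Ω
Z = 340.0 + j253.9 Ω
|Z| = √(340.0² + 253.9²) = 424.4 Ω
I = V/|Z| = 30/424.4 = 70.69 mA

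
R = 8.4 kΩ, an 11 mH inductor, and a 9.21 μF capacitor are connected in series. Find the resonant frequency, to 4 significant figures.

500.0 Hz

ω₀ = 1/√(LC) = 1/√(0.011 × 9.21e-06) = 3142 rad/s
f₀ = ω₀/(2π) = 500.0 Hz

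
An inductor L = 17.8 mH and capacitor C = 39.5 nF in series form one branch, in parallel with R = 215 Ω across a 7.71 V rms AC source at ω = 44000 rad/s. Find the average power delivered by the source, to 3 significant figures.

276 mW

X_L = ωL = 783 Ω
X_C = 1/(ωC) = 575 Ω
Branch 1: Z₁ = R = 215 Ω
Branch 2 (series LC): Z₂ = j(X_L − X_C) = j208 Ω
Parallel: Z = Z₁Z₂/(Z₁+Z₂), |Z| = 149 Ω, ∠Z = 46.0°
I = V/|Z| = 51.6 mA
P = VI cos φ = 7.71 × 0.0516 × cos(46.0°) = 276 mW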